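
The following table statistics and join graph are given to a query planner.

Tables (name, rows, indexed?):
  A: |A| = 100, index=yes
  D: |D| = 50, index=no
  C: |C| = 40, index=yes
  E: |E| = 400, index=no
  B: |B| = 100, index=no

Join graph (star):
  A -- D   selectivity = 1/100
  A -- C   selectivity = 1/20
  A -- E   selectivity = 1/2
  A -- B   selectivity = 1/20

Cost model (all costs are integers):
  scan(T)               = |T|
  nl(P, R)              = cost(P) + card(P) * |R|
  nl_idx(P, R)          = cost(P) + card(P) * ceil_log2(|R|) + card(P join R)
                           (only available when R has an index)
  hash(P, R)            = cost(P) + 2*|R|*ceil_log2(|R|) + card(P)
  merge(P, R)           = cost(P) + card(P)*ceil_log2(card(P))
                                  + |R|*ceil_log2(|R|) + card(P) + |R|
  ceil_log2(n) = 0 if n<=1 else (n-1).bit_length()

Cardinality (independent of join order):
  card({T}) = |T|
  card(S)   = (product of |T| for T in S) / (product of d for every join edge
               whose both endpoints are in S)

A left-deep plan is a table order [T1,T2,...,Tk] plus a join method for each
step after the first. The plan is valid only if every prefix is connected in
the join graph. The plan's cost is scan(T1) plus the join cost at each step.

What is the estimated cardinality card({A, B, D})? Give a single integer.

Tables in S: A(100), B(100), D(50)
Edges inside S: A-D(d=100), A-B(d=20)
numerator = 100 * 100 * 50 = 500000
denominator = 100 * 20 = 2000
card(S) = 500000 / 2000 = 250

250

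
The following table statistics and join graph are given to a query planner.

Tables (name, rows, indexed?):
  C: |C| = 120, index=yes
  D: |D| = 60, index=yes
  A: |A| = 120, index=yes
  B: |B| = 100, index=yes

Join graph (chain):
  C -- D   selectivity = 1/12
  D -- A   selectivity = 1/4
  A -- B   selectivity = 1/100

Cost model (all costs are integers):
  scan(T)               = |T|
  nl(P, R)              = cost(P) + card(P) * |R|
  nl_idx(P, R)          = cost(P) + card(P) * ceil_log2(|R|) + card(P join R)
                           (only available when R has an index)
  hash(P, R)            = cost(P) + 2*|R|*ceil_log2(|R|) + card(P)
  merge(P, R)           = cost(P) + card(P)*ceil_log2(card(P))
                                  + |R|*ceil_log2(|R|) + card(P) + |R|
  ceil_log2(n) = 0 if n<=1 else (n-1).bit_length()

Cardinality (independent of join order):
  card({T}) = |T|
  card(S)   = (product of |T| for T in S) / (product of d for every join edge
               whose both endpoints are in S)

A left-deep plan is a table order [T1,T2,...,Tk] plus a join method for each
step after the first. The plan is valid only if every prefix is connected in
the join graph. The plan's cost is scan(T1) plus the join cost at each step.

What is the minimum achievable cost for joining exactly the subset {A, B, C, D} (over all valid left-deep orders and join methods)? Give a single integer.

Selinger DP over subsets of {A,B,C,D}:
  {C}: scan cost=120, card=120
  {D}: scan cost=60, card=60
  {A}: scan cost=120, card=120
  {B}: scan cost=100, card=100
  {CD}: card=600; try (D,hash)→960, (C,nl_idx)→1080, (D,nl_idx)→1440, (C,merge)→1440, (D,merge)→1500, (C,hash)→1800 …(+2); best=960 via (D,hash)
  {AD}: card=1800; try (D,hash)→960, (A,merge)→1440, (D,merge)→1500, (A,hash)→1800, (A,nl_idx)→2280, (D,nl_idx)→2640 …(+2); best=960 via (D,hash)
  {AB}: card=120; try (A,nl_idx)→920, (B,nl_idx)→1080, (B,hash)→1640, (A,merge)→1860, (B,merge)→1880, (A,hash)→1880 …(+2); best=920 via (A,nl_idx)
  {ACD}: card=18000; try (A,hash)→3240, (C,hash)→4440, (A,merge)→8520, (A,nl_idx)→23160, (C,merge)→23520, (C,nl_idx)→31560 …(+2); best=3240 via (A,hash)
  {ABD}: card=1800; try (D,hash)→1760, (D,merge)→2300, (D,nl_idx)→3440, (B,hash)→4160, (D,nl)→8120, (B,nl_idx)→15360 …(+2); best=1760 via (D,hash)
  {ABCD}: card=18000; try (C,hash)→5240, (B,hash)→22640, (C,merge)→24320, (C,nl_idx)→32360, (B,nl_idx)→147240, (C,nl)→217760 …(+2); best=5240 via (C,hash)

5240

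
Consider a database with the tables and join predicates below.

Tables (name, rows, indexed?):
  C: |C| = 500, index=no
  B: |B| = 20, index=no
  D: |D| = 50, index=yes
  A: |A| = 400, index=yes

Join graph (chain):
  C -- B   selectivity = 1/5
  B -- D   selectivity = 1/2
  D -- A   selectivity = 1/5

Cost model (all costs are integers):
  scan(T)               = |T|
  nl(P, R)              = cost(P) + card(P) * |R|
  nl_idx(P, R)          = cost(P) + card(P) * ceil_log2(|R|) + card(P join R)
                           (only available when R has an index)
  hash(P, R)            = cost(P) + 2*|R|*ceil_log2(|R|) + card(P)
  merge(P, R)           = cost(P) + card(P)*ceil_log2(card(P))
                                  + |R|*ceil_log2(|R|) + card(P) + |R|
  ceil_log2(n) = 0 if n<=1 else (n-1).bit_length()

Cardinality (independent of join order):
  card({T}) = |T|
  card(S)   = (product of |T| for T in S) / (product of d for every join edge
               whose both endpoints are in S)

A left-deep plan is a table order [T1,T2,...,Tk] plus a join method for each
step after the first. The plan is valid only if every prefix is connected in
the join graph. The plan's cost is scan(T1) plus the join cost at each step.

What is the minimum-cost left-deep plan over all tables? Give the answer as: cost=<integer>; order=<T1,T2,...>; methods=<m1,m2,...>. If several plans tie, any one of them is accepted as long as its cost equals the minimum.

Selinger DP (subsets sized 1..n):
  {C}: scan cost=500, card=500
  {B}: scan cost=20, card=20
  {D}: scan cost=50, card=50
  {A}: scan cost=400, card=400
  {BC}: card=2000; try (B,hash)→1200, (C,merge)→5140, (B,merge)→5620, (C,hash)→9040, (C,nl)→10020, (B,nl)→10500; best=1200 via (B,hash)
  {BD}: card=500; try (B,hash)→300, (D,merge)→490, (B,merge)→520, (D,hash)→640, (D,nl_idx)→640, (D,nl)→1020 …(+1); best=300 via (B,hash)
  {AD}: card=4000; try (D,hash)→1400, (A,merge)→4400, (A,nl_idx)→4500, (D,merge)→4750, (D,nl_idx)→6800, (A,hash)→7300 …(+2); best=1400 via (D,hash)
  {BCD}: card=50000; try (D,hash)→3800, (C,hash)→9800, (C,merge)→10300, (D,merge)→25550, (D,nl_idx)→63200, (D,nl)→101200 …(+1); best=3800 via (D,hash)
  {ABD}: card=40000; try (B,hash)→5600, (A,hash)→8000, (A,merge)→9300, (A,nl_idx)→44800, (B,merge)→53520, (B,nl)→81400 …(+1); best=5600 via (B,hash)
  {ABCD}: card=4000000; try (C,hash)→54600, (A,hash)→61000, (C,merge)→690600, (A,merge)→857800, (A,nl_idx)→4453800, (A,nl)→20003800 …(+1); best=54600 via (C,hash)

cost=54600; order=A,D,B,C; methods=hash,hash,hash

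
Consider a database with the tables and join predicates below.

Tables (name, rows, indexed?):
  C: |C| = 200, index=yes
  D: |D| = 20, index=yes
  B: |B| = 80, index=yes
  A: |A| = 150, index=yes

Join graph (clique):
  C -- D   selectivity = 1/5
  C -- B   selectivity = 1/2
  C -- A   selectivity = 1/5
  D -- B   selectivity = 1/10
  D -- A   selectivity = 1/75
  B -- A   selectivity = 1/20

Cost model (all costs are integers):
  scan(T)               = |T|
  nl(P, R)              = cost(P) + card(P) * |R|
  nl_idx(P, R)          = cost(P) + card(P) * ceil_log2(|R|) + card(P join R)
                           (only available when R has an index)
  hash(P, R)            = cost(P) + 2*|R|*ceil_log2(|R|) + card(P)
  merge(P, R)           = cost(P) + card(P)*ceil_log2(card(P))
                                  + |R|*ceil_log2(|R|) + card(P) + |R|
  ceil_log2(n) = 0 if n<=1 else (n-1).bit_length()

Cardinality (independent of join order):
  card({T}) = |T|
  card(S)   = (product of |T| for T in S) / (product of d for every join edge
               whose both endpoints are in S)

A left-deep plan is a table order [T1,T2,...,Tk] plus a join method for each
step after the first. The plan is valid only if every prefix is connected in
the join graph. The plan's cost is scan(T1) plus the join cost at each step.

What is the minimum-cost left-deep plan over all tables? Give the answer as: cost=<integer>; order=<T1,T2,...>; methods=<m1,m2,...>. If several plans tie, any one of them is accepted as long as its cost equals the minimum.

cost=708; order=D,A,B,C; methods=nl_idx,nl_idx,nl_idx

Selinger DP (subsets sized 1..n):
  {C}: scan cost=200, card=200
  {D}: scan cost=20, card=20
  {B}: scan cost=80, card=80
  {A}: scan cost=150, card=150
  {CD}: card=800; try (D,hash)→600, (C,nl_idx)→980, (C,merge)→1940, (D,nl_idx)→2000, (D,merge)→2120, (C,hash)→3240 …(+2); best=600 via (D,hash)
  {BC}: card=8000; try (B,hash)→1520, (C,merge)→2520, (B,merge)→2640, (C,hash)→3360, (C,nl_idx)→8720, (B,nl_idx)→9600 …(+2); best=1520 via (B,hash)
  {AC}: card=6000; try (A,hash)→2800, (C,merge)→3300, (A,merge)→3350, (C,hash)→3500, (C,nl_idx)→7350, (A,nl_idx)→7800 …(+2); best=2800 via (A,hash)
  {BD}: card=160; try (B,nl_idx)→320, (D,hash)→360, (D,nl_idx)→640, (B,merge)→780, (D,merge)→840, (B,hash)→1160 …(+2); best=320 via (B,nl_idx)
  {AD}: card=40; try (A,nl_idx)→220, (D,hash)→500, (D,nl_idx)→940, (A,merge)→1490, (D,merge)→1620, (A,hash)→2440 …(+2); best=220 via (A,nl_idx)
  {AB}: card=600; try (A,nl_idx)→1320, (B,hash)→1420, (B,nl_idx)→1800, (A,merge)→2070, (B,merge)→2140, (A,hash)→2560 …(+2); best=1320 via (A,nl_idx)
  {BCD}: card=3200; try (B,hash)→2520, (C,merge)→3560, (C,hash)→3680, (C,nl_idx)→4800, (B,nl_idx)→9400, (D,hash)→9720 …(+6); best=2520 via (B,hash)
  {ACD}: card=320; try (C,nl_idx)→860, (C,merge)→2300, (C,hash)→3460, (A,hash)→3800, (A,nl_idx)→7320, (C,nl)→8220 …(+6); best=860 via (C,nl_idx)
  {ABC}: card=12000; try (C,hash)→5120, (C,merge)→9720, (B,hash)→9920, (A,hash)→11920, (C,nl_idx)→18120, (B,nl_idx)→56800 …(+6); best=5120 via (C,hash)
  {ABD}: card=16; try (B,nl_idx)→516, (B,merge)→1140, (B,hash)→1380, (A,nl_idx)→1616, (D,hash)→2120, (A,hash)→2880 …(+6); best=516 via (B,nl_idx)
  {ABCD}: card=64; try (C,nl_idx)→708, (B,hash)→2300, (C,merge)→2396, (B,nl_idx)→3164, (C,nl)→3716, (C,hash)→3732 …(+10); best=708 via (C,nl_idx)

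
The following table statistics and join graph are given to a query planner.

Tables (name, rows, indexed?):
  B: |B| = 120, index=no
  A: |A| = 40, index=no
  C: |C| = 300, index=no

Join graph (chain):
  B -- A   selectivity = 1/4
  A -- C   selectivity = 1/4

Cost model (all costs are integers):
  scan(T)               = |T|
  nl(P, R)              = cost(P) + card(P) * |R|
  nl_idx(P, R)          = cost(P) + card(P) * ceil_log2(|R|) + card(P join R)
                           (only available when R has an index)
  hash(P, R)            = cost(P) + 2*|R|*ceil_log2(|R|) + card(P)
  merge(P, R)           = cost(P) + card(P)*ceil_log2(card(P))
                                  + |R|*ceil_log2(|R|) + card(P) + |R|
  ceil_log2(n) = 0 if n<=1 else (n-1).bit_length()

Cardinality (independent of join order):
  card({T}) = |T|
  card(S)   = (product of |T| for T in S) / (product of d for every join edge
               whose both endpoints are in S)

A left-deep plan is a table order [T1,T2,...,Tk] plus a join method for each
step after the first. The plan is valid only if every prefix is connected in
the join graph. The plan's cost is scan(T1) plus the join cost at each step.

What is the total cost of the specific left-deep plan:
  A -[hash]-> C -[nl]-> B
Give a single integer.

365480

step 1: scan A: cost=40, card=40
step 2: join C via hash
    card(P join C) = 40*300/(4) = 3000
    cost = 40 + 2*300*9 + 40 = 5480
step 3: join B via nl
    card(P join B) = 3000*120/(4) = 90000
    cost = 5480 + 3000*120 = 365480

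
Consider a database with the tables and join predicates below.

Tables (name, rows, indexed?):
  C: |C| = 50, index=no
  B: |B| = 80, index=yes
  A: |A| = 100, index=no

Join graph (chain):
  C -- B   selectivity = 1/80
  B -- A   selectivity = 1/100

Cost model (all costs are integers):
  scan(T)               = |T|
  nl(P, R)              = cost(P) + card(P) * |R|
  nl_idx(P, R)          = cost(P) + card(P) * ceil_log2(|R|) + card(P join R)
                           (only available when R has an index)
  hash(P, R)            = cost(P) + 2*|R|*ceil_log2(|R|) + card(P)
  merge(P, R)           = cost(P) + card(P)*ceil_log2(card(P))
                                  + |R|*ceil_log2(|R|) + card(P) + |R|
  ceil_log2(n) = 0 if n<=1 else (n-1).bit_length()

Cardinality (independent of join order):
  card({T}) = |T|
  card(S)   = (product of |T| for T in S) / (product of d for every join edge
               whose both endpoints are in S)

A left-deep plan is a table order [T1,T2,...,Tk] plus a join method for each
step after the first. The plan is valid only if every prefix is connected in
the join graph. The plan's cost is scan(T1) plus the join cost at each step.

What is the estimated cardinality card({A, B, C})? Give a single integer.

50

Tables in S: A(100), B(80), C(50)
Edges inside S: C-B(d=80), B-A(d=100)
numerator = 100 * 80 * 50 = 400000
denominator = 80 * 100 = 8000
card(S) = 400000 / 8000 = 50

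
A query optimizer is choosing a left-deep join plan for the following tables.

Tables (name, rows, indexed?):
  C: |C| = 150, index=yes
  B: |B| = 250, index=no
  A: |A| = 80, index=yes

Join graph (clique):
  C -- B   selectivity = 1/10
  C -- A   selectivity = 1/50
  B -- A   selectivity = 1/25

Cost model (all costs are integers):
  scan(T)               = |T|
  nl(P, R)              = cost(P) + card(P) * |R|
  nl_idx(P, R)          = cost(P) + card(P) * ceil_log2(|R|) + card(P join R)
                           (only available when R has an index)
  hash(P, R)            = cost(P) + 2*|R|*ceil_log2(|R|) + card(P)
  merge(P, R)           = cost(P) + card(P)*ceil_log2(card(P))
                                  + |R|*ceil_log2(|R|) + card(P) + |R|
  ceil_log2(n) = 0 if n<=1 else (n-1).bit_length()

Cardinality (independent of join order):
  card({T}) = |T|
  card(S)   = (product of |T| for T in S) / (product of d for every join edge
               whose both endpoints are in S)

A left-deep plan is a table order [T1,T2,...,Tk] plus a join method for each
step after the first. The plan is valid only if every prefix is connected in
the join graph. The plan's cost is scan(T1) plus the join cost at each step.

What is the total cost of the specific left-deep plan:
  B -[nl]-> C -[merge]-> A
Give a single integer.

87140

step 1: scan B: cost=250, card=250
step 2: join C via nl
    card(P join C) = 250*150/(10) = 3750
    cost = 250 + 250*150 = 37750
step 3: join A via merge
    card(P join A) = 3750*80/(50*25) = 240
    cost = 37750 + 3750*12 + 80*7 + 3750 + 80 = 87140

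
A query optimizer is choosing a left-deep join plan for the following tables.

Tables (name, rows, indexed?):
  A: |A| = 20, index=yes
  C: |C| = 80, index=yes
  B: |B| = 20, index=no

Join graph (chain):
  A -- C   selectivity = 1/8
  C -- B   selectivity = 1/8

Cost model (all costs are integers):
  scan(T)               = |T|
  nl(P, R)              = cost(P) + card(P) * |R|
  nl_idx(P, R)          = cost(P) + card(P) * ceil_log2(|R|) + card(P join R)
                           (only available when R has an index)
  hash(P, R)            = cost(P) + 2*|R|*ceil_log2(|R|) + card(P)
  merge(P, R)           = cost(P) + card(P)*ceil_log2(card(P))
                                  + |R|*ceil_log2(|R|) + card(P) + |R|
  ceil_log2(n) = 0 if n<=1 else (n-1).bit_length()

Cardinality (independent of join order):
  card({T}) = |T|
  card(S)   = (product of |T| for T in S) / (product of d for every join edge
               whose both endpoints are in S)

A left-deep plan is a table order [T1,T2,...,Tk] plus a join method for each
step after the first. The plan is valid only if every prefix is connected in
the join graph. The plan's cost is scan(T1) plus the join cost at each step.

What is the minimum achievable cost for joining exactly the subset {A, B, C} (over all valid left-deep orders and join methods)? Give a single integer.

760

Selinger DP over subsets of {A,B,C}:
  {A}: scan cost=20, card=20
  {C}: scan cost=80, card=80
  {B}: scan cost=20, card=20
  {AC}: card=200; try (C,nl_idx)→360, (A,hash)→360, (A,nl_idx)→680, (C,merge)→780, (A,merge)→840, (C,hash)→1160 …(+2); best=360 via (C,nl_idx)
  {BC}: card=200; try (C,nl_idx)→360, (B,hash)→360, (C,merge)→780, (B,merge)→840, (C,hash)→1160, (C,nl)→1620 …(+1); best=360 via (C,nl_idx)
  {ABC}: card=500; try (B,hash)→760, (A,hash)→760, (A,nl_idx)→1860, (B,merge)→2280, (A,merge)→2280, (B,nl)→4360 …(+1); best=760 via (B,hash)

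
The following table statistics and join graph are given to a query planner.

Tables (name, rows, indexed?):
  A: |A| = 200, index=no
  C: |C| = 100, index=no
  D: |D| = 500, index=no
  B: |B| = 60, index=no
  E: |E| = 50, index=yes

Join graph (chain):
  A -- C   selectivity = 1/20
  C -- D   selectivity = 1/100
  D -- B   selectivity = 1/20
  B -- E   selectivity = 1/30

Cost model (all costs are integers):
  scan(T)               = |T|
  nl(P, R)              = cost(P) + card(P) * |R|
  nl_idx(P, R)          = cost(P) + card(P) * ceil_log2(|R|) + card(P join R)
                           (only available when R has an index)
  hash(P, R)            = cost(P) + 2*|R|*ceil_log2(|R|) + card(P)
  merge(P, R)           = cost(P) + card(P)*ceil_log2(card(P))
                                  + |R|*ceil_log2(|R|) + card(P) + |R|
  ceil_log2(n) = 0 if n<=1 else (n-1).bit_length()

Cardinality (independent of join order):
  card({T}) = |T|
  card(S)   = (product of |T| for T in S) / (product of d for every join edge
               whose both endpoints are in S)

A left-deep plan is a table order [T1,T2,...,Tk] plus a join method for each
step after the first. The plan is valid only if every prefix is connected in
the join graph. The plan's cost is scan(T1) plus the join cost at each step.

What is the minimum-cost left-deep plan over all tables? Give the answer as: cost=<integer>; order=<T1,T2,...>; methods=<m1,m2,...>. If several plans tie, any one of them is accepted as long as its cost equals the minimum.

Selinger DP (subsets sized 1..n):
  {A}: scan cost=200, card=200
  {C}: scan cost=100, card=100
  {D}: scan cost=500, card=500
  {B}: scan cost=60, card=60
  {E}: scan cost=50, card=50
  {AC}: card=1000; try (C,hash)→1800, (A,merge)→2700, (C,merge)→2800, (A,hash)→3400, (A,nl)→20100, (C,nl)→20200; best=1800 via (C,hash)
  {CD}: card=500; try (C,hash)→2400, (D,merge)→5900, (C,merge)→6300, (D,hash)→9200, (D,nl)→50100, (C,nl)→50500; best=2400 via (C,hash)
  {BD}: card=1500; try (B,hash)→1720, (D,merge)→5480, (B,merge)→5920, (D,hash)→9120, (D,nl)→30060, (B,nl)→30500; best=1720 via (B,hash)
  {BE}: card=100; try (E,nl_idx)→520, (E,hash)→720, (B,hash)→820, (B,merge)→820, (E,merge)→830, (B,nl)→3050 …(+1); best=520 via (E,nl_idx)
  {ACD}: card=5000; try (A,hash)→6100, (A,merge)→9200, (D,hash)→11800, (D,merge)→17800, (A,nl)→102400, (D,nl)→501800; best=6100 via (A,hash)
  {BCD}: card=1500; try (B,hash)→3620, (C,hash)→4620, (B,merge)→7820, (C,merge)→20520, (B,nl)→32400, (C,nl)→151720; best=3620 via (B,hash)
  {BDE}: card=2500; try (E,hash)→3820, (D,merge)→6320, (D,hash)→9620, (E,nl_idx)→13220, (E,merge)→20070, (D,nl)→50520 …(+1); best=3820 via (E,hash)
  {ABCD}: card=15000; try (A,hash)→8320, (B,hash)→11820, (A,merge)→23420, (B,merge)→76520, (A,nl)→303620, (B,nl)→306100; best=8320 via (A,hash)
  {BCDE}: card=2500; try (E,hash)→5720, (C,hash)→7720, (E,nl_idx)→15120, (E,merge)→21970, (C,merge)→37120, (E,nl)→78620 …(+1); best=5720 via (E,hash)
  {ABCDE}: card=25000; try (A,hash)→11420, (E,hash)→23920, (A,merge)→40020, (E,nl_idx)→123320, (E,merge)→233670, (A,nl)→505720 …(+1); best=11420 via (A,hash)

cost=11420; order=D,C,B,E,A; methods=hash,hash,hash,hash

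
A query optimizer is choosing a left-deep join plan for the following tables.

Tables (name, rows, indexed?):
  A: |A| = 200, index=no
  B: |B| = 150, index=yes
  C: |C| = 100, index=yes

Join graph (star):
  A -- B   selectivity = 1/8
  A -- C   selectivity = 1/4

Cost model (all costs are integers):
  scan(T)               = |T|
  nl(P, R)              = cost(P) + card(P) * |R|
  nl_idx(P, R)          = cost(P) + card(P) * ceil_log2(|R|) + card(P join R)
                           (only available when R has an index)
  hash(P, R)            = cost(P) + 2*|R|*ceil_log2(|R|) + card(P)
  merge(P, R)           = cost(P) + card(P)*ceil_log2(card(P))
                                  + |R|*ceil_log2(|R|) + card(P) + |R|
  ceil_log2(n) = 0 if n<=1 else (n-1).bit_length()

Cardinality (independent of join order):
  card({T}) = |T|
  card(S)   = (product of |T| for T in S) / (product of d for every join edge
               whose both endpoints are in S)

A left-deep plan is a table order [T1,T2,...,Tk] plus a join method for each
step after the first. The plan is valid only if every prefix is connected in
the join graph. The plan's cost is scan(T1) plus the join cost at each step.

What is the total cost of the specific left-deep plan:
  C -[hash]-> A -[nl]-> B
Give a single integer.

753400

step 1: scan C: cost=100, card=100
step 2: join A via hash
    card(P join A) = 100*200/(4) = 5000
    cost = 100 + 2*200*8 + 100 = 3400
step 3: join B via nl
    card(P join B) = 5000*150/(8) = 93750
    cost = 3400 + 5000*150 = 753400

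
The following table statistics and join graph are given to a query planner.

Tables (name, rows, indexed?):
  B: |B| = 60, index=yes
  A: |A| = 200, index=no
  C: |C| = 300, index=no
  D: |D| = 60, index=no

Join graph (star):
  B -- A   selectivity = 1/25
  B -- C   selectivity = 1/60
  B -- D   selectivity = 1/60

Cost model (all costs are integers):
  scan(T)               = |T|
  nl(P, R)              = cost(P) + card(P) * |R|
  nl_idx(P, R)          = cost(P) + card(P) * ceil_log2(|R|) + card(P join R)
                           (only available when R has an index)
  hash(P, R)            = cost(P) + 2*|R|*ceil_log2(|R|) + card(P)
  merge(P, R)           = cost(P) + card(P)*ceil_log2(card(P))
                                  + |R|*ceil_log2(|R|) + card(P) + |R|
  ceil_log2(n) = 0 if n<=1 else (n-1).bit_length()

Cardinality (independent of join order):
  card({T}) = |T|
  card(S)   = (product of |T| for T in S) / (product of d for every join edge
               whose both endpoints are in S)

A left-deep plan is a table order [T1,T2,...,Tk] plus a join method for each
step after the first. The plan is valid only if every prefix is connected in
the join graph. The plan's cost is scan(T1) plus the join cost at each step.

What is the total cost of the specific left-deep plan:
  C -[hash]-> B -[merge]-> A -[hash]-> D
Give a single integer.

9240

step 1: scan C: cost=300, card=300
step 2: join B via hash
    card(P join B) = 300*60/(60) = 300
    cost = 300 + 2*60*6 + 300 = 1320
step 3: join A via merge
    card(P join A) = 300*200/(25) = 2400
    cost = 1320 + 300*9 + 200*8 + 300 + 200 = 6120
step 4: join D via hash
    card(P join D) = 2400*60/(60) = 2400
    cost = 6120 + 2*60*6 + 2400 = 9240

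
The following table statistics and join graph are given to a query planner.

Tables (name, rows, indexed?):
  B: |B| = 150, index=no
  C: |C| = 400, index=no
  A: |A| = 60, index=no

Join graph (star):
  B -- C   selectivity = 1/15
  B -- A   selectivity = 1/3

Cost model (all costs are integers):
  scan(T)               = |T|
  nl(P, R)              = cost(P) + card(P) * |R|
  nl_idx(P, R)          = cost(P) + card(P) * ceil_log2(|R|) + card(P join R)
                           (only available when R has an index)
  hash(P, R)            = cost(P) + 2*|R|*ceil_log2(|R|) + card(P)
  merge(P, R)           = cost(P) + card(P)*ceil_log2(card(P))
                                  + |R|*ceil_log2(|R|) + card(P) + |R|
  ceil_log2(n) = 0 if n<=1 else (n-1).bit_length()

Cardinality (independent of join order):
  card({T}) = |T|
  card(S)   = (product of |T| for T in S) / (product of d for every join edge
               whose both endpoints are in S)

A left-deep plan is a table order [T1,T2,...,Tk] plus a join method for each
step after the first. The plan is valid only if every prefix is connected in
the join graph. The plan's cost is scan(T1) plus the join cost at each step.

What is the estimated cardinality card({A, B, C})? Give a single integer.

80000

Tables in S: A(60), B(150), C(400)
Edges inside S: B-C(d=15), B-A(d=3)
numerator = 60 * 150 * 400 = 3600000
denominator = 15 * 3 = 45
card(S) = 3600000 / 45 = 80000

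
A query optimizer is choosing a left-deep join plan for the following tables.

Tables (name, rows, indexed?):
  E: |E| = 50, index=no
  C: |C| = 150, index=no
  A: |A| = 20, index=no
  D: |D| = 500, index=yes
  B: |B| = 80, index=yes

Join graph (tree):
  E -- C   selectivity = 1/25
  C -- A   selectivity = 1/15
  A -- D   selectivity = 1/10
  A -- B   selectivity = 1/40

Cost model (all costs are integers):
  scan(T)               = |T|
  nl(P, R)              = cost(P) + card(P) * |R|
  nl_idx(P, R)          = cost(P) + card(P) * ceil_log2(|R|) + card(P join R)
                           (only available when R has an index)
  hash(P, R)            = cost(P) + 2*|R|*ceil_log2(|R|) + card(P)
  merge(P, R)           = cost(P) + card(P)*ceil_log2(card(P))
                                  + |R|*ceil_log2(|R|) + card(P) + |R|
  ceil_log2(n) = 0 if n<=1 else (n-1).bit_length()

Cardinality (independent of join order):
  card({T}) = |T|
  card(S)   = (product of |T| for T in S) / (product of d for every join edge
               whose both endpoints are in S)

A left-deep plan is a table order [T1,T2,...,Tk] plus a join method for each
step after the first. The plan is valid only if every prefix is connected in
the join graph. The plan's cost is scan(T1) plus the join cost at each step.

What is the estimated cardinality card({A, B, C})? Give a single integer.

400

Tables in S: A(20), B(80), C(150)
Edges inside S: C-A(d=15), A-B(d=40)
numerator = 20 * 80 * 150 = 240000
denominator = 15 * 40 = 600
card(S) = 240000 / 600 = 400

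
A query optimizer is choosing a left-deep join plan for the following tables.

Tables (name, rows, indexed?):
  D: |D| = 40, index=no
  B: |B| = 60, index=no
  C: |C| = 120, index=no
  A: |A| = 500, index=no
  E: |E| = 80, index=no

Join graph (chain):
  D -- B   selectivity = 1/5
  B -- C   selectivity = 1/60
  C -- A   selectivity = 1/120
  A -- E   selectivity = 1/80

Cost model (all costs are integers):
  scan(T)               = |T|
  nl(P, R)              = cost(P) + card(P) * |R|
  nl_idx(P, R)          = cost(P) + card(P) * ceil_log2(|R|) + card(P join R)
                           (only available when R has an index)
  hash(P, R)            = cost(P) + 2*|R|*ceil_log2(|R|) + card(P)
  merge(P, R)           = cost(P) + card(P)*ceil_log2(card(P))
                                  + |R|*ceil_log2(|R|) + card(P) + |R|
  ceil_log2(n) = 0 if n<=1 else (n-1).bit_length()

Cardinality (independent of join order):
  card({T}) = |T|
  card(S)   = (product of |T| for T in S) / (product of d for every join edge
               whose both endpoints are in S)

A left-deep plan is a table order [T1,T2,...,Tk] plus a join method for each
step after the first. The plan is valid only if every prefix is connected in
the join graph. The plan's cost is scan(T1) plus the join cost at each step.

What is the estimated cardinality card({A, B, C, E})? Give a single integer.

500

Tables in S: A(500), B(60), C(120), E(80)
Edges inside S: B-C(d=60), C-A(d=120), A-E(d=80)
numerator = 500 * 60 * 120 * 80 = 288000000
denominator = 60 * 120 * 80 = 576000
card(S) = 288000000 / 576000 = 500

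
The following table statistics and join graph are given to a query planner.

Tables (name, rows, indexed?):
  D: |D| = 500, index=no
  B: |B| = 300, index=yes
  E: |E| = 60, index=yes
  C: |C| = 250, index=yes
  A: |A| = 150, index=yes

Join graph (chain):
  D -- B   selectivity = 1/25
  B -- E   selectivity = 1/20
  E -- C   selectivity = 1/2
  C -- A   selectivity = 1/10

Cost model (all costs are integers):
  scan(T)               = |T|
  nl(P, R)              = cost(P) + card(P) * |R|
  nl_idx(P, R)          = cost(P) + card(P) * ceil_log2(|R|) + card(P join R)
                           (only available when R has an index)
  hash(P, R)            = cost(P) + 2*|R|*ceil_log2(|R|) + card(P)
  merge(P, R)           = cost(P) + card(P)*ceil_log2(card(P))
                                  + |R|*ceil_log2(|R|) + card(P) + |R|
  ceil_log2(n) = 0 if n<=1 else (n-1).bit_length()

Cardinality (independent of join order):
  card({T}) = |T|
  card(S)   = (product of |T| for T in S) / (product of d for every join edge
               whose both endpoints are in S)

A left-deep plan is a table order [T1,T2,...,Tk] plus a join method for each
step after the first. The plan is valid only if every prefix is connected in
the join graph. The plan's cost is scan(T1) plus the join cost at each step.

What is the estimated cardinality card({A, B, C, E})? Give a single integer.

1687500

Tables in S: A(150), B(300), C(250), E(60)
Edges inside S: B-E(d=20), E-C(d=2), C-A(d=10)
numerator = 150 * 300 * 250 * 60 = 675000000
denominator = 20 * 2 * 10 = 400
card(S) = 675000000 / 400 = 1687500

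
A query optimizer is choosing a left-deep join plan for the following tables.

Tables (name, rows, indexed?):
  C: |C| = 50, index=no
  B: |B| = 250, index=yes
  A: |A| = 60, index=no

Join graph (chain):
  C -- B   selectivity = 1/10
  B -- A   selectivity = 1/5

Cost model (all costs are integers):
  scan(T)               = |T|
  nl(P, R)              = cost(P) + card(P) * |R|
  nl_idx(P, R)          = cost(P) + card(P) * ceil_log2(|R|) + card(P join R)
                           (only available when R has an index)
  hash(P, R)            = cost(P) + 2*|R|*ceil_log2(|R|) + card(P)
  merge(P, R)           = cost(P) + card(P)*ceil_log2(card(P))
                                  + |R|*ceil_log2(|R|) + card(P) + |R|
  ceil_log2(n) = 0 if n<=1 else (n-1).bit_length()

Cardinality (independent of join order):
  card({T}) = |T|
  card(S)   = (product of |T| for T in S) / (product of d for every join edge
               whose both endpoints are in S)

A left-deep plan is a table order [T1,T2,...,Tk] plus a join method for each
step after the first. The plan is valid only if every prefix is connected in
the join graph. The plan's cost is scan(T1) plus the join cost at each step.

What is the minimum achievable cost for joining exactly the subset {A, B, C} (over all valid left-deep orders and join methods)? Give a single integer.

3070

Selinger DP over subsets of {A,B,C}:
  {C}: scan cost=50, card=50
  {B}: scan cost=250, card=250
  {A}: scan cost=60, card=60
  {BC}: card=1250; try (C,hash)→1100, (B,nl_idx)→1700, (B,merge)→2650, (C,merge)→2850, (B,hash)→4100, (B,nl)→12550 …(+1); best=1100 via (C,hash)
  {AB}: card=3000; try (A,hash)→1220, (B,merge)→2730, (A,merge)→2920, (B,nl_idx)→3540, (B,hash)→4120, (B,nl)→15060 …(+1); best=1220 via (A,hash)
  {ABC}: card=15000; try (A,hash)→3070, (C,hash)→4820, (A,merge)→16520, (C,merge)→40570, (A,nl)→76100, (C,nl)→151220; best=3070 via (A,hash)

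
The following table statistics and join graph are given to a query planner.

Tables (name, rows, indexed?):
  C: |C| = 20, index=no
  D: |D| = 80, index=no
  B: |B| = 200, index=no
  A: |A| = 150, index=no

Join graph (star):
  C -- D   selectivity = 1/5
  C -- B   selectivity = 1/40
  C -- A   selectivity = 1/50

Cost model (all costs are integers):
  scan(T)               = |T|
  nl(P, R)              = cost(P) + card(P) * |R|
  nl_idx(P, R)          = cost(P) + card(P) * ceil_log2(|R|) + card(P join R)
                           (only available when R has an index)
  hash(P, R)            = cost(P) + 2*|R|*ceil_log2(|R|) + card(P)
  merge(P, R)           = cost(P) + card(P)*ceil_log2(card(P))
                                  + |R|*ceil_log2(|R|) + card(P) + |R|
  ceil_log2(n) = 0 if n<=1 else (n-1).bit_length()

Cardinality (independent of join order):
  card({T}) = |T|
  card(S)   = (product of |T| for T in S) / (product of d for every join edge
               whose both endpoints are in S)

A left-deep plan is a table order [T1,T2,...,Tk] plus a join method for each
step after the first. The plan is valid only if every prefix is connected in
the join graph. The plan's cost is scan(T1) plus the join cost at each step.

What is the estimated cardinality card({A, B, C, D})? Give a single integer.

Tables in S: A(150), B(200), C(20), D(80)
Edges inside S: C-D(d=5), C-B(d=40), C-A(d=50)
numerator = 150 * 200 * 20 * 80 = 48000000
denominator = 5 * 40 * 50 = 10000
card(S) = 48000000 / 10000 = 4800

4800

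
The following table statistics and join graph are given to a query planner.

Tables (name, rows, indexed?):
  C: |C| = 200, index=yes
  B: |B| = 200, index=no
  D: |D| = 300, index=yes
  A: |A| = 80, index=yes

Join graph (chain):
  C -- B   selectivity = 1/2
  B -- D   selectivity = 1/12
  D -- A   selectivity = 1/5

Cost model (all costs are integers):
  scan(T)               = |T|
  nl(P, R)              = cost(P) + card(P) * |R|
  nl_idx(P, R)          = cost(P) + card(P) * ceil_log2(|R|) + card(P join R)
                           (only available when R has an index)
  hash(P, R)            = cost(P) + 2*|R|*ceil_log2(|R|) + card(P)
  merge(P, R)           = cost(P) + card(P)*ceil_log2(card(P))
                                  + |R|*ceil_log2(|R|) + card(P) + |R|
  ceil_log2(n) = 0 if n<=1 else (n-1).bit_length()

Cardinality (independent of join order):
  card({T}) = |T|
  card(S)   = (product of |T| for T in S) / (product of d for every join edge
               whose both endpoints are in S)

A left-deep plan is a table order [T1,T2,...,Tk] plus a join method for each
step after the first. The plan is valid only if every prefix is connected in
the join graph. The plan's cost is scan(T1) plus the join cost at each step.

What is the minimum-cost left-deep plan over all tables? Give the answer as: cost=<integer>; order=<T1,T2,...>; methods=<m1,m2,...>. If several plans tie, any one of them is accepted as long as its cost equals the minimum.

cost=92920; order=D,A,B,C; methods=hash,hash,hash

Selinger DP (subsets sized 1..n):
  {C}: scan cost=200, card=200
  {B}: scan cost=200, card=200
  {D}: scan cost=300, card=300
  {A}: scan cost=80, card=80
  {BC}: card=20000; try (C,hash)→3600, (B,hash)→3600, (C,merge)→3800, (B,merge)→3800, (C,nl_idx)→21800, (C,nl)→40200 …(+1); best=3600 via (C,hash)
  {BD}: card=5000; try (B,hash)→3800, (D,merge)→5000, (B,merge)→5100, (D,hash)→5800, (D,nl_idx)→7000, (D,nl)→60200 …(+1); best=3800 via (B,hash)
  {AD}: card=4800; try (A,hash)→1720, (D,merge)→3720, (A,merge)→3940, (D,hash)→5560, (D,nl_idx)→5600, (A,nl_idx)→7200 …(+2); best=1720 via (A,hash)
  {BCD}: card=500000; try (C,hash)→12000, (D,hash)→29000, (C,merge)→75600, (D,merge)→326600, (C,nl_idx)→543800, (D,nl_idx)→683600 …(+2); best=12000 via (C,hash)
  {ABD}: card=80000; try (B,hash)→9720, (A,hash)→9920, (B,merge)→70720, (A,merge)→74440, (A,nl_idx)→118800, (A,nl)→403800 …(+1); best=9720 via (B,hash)
  {ABCD}: card=8000000; try (C,hash)→92920, (A,hash)→513120, (C,merge)→1451520, (C,nl_idx)→8649720, (A,merge)→10012640, (A,nl_idx)→11512000 …(+2); best=92920 via (C,hash)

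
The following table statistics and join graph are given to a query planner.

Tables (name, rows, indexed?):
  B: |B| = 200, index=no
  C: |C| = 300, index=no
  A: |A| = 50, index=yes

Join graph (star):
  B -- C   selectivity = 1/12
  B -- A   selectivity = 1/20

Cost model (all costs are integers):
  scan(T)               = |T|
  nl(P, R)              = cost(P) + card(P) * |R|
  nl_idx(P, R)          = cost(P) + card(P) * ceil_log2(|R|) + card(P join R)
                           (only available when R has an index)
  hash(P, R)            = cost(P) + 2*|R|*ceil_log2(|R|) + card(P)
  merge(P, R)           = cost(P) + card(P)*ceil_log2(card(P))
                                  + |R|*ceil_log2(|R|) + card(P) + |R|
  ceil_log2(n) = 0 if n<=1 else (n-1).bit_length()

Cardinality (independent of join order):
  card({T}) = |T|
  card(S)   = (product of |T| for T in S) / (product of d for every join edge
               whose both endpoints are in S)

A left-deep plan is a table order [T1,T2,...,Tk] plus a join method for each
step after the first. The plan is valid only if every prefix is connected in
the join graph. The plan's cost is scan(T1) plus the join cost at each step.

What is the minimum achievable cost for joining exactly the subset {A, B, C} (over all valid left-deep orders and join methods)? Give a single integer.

Selinger DP over subsets of {A,B,C}:
  {B}: scan cost=200, card=200
  {C}: scan cost=300, card=300
  {A}: scan cost=50, card=50
  {BC}: card=5000; try (B,hash)→3800, (C,merge)→5000, (B,merge)→5100, (C,hash)→5800, (C,nl)→60200, (B,nl)→60300; best=3800 via (B,hash)
  {AB}: card=500; try (A,hash)→1000, (A,nl_idx)→1900, (B,merge)→2200, (A,merge)→2350, (B,hash)→3300, (B,nl)→10050 …(+1); best=1000 via (A,hash)
  {ABC}: card=12500; try (C,hash)→6900, (C,merge)→9000, (A,hash)→9400, (A,nl_idx)→46300, (A,merge)→74150, (C,nl)→151000 …(+1); best=6900 via (C,hash)

6900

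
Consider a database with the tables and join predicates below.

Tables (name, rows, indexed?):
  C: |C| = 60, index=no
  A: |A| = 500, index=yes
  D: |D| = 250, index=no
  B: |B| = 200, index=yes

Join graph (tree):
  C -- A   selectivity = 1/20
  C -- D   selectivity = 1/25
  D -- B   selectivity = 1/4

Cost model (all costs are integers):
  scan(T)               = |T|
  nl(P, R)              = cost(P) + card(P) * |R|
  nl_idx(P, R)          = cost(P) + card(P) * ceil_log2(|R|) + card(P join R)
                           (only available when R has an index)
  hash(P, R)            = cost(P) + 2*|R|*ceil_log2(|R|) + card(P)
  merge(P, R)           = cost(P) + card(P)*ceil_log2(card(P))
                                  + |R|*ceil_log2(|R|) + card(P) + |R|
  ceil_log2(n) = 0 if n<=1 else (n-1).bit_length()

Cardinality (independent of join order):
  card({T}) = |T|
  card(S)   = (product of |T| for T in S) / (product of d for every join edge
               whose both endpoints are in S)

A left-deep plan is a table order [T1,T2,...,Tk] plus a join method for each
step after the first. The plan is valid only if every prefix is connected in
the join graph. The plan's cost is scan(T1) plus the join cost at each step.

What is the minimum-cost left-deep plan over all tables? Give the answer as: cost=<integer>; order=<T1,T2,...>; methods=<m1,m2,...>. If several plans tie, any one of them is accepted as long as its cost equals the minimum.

Selinger DP (subsets sized 1..n):
  {C}: scan cost=60, card=60
  {A}: scan cost=500, card=500
  {D}: scan cost=250, card=250
  {B}: scan cost=200, card=200
  {AC}: card=1500; try (C,hash)→1720, (A,nl_idx)→2100, (A,merge)→5480, (C,merge)→5920, (A,hash)→9120, (A,nl)→30060 …(+1); best=1720 via (C,hash)
  {CD}: card=600; try (C,hash)→1220, (D,merge)→2730, (C,merge)→2920, (D,hash)→4120, (D,nl)→15060, (C,nl)→15250; best=1220 via (C,hash)
  {BD}: card=12500; try (B,hash)→3700, (D,merge)→4250, (B,merge)→4300, (D,hash)→4400, (B,nl_idx)→14750, (D,nl)→50200 …(+1); best=3700 via (B,hash)
  {ACD}: card=15000; try (D,hash)→7220, (A,hash)→10820, (A,merge)→12820, (A,nl_idx)→21620, (D,merge)→21970, (A,nl)→301220 …(+1); best=7220 via (D,hash)
  {BCD}: card=30000; try (B,hash)→5020, (B,merge)→9620, (C,hash)→16920, (B,nl_idx)→36020, (B,nl)→121220, (C,merge)→191620 …(+1); best=5020 via (B,hash)
  {ABCD}: card=750000; try (B,hash)→25420, (A,hash)→44020, (B,merge)→234020, (A,merge)→490020, (B,nl_idx)→877220, (A,nl_idx)→1025020 …(+2); best=25420 via (B,hash)

cost=25420; order=A,C,D,B; methods=hash,hash,hash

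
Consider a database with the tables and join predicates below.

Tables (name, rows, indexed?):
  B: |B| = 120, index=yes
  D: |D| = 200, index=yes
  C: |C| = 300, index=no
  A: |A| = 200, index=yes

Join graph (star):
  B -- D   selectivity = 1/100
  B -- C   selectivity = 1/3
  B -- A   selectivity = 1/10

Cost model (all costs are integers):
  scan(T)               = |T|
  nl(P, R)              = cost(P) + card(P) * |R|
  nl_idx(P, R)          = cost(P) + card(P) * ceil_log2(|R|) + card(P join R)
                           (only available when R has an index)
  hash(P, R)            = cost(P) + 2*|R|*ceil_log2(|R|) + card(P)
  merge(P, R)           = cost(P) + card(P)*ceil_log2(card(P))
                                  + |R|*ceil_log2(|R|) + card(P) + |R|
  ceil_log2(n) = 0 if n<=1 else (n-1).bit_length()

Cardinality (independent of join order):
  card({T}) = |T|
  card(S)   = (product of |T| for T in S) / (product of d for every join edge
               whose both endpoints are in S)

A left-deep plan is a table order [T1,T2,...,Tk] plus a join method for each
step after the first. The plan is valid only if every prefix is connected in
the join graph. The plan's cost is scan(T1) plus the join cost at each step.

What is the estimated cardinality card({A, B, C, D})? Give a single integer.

Tables in S: A(200), B(120), C(300), D(200)
Edges inside S: B-D(d=100), B-C(d=3), B-A(d=10)
numerator = 200 * 120 * 300 * 200 = 1440000000
denominator = 100 * 3 * 10 = 3000
card(S) = 1440000000 / 3000 = 480000

480000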